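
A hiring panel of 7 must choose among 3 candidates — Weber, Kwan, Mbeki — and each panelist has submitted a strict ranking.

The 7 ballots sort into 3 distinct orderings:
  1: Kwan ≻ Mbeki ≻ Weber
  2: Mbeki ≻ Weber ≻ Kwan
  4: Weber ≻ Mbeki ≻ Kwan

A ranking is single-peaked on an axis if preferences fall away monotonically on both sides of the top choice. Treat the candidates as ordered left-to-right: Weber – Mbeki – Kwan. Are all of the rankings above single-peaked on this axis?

Axis positions: Weber=1, Mbeki=2, Kwan=3.
Bloc 1 (peak Kwan at position 3): ranking walks positions 3-2-1, expanding outward from the peak — single-peaked.
Bloc 2 (peak Mbeki at position 2): ranking walks positions 2-1-3, expanding outward from the peak — single-peaked.
Bloc 3 (peak Weber at position 1): ranking walks positions 1-2-3, expanding outward from the peak — single-peaked.
Every ranking is single-peaked on this axis.

yes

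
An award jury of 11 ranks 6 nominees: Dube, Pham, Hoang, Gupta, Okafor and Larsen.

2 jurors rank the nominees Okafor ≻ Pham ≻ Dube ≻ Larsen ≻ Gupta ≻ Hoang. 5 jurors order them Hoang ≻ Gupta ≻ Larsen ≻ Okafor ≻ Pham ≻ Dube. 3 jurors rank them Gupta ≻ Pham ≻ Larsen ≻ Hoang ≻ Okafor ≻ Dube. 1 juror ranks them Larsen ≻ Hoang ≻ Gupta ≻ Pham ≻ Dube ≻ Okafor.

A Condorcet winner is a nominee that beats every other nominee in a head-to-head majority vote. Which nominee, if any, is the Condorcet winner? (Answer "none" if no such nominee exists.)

none

Head-to-head results (11 jurors):
Dube vs Pham: Pham, 11–0.
Dube vs Hoang: Hoang wins 9–2.
Dube–Gupta: Gupta 9–2.
Dube vs Okafor: Okafor, 10–1.
Dube vs Larsen: Larsen, 9–2.
Pham vs Hoang: Hoang wins 6–5.
Pham vs Gupta: Gupta wins 9–2.
Pham–Okafor: Okafor 7–4.
Pham–Larsen: Larsen 6–5.
Hoang vs Gupta: Hoang, 6–5.
Hoang vs Okafor: Hoang, 9–2.
Hoang vs Larsen: Larsen wins 6–5.
Gupta–Okafor: Gupta 9–2.
Gupta vs Larsen: Gupta, 8–3.
Okafor vs Larsen: Larsen, 9–2.
Each nominee drops at least one matchup (Dube loses to Pham; Pham loses to Hoang; Hoang loses to Larsen; Gupta loses to Hoang; Okafor loses to Hoang; Larsen loses to Gupta); the cycle Hoang → Gupta → Larsen → Hoang rules out a Condorcet winner.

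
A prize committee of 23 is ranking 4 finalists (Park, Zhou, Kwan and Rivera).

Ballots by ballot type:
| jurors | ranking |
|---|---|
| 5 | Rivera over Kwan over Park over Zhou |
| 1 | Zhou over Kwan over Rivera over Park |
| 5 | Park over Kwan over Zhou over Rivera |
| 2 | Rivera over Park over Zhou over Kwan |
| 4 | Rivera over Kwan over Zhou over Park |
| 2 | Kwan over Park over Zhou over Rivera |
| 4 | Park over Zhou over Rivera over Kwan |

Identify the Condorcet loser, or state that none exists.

none

Pairwise majorities:
Park–Zhou: Park 18–5.
Park vs Kwan: 5+2+4 = 11 for Park, 12 for Kwan — Kwan by 12–11.
Park vs Rivera: Rivera wins 12–11.
Zhou vs Kwan: Kwan wins 16–7.
Zhou–Rivera: Zhou 12–11.
Kwan vs Rivera: Kwan preferred on 1+5+2 = 8 ballots; Rivera wins 15–8.
Every nominee wins at least one matchup (Park beats Zhou; Zhou beats Rivera; Kwan beats Park; Rivera beats Park), so there is no Condorcet loser.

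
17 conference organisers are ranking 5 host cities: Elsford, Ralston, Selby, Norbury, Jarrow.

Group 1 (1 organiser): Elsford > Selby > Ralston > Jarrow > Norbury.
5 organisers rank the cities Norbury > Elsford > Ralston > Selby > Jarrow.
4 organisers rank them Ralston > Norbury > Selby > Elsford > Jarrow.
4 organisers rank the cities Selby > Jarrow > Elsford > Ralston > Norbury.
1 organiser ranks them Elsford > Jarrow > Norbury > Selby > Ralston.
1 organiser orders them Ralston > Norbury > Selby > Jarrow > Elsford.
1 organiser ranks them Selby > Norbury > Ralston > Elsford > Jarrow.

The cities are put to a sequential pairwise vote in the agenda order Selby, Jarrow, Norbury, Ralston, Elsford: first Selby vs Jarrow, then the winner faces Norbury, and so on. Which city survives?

Elsford

Round 1: Selby vs Jarrow — 16–1, Selby advances.
Round 2: Selby vs Norbury — 6–11, Norbury advances.
Round 3: Norbury vs Ralston — 7–10, Ralston advances.
Round 4: Ralston vs Elsford — 6–11, Elsford advances.
The agenda winner is Elsford.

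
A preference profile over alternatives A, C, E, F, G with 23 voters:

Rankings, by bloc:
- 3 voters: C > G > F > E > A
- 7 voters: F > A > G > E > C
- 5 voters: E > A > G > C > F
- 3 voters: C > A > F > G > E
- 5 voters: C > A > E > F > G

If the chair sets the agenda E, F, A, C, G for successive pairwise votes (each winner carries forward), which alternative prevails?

Round 1: E vs F — 10–13, F advances.
Round 2: F vs A — 10–13, A advances.
Round 3: A vs C — 12–11, A advances.
Round 4: A vs G — 20–3, A advances.
The agenda winner is A.

A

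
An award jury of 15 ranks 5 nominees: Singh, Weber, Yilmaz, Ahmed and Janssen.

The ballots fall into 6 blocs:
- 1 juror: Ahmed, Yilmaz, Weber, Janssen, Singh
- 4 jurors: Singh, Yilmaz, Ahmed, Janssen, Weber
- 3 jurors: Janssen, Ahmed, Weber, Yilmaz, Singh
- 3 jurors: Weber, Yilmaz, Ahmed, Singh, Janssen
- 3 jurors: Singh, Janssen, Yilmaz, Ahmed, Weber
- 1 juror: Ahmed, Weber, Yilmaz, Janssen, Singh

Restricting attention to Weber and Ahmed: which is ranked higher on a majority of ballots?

Ahmed

Ballots ranking Weber above Ahmed: 3.
Ballots ranking Ahmed above Weber: 15 − 3 = 12.
Ahmed wins the head-to-head 12–3.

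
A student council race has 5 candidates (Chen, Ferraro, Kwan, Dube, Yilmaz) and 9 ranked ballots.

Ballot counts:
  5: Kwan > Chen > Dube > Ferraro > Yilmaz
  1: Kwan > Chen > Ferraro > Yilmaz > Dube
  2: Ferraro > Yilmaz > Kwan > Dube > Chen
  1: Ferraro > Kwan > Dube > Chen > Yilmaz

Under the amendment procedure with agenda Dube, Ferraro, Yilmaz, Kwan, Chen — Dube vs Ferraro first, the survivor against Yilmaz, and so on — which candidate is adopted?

Kwan

Round 1: Dube vs Ferraro — 5–4, Dube advances.
Round 2: Dube vs Yilmaz — 6–3, Dube advances.
Round 3: Dube vs Kwan — 0–9, Kwan advances.
Round 4: Kwan vs Chen — 9–0, Kwan advances.
The agenda winner is Kwan.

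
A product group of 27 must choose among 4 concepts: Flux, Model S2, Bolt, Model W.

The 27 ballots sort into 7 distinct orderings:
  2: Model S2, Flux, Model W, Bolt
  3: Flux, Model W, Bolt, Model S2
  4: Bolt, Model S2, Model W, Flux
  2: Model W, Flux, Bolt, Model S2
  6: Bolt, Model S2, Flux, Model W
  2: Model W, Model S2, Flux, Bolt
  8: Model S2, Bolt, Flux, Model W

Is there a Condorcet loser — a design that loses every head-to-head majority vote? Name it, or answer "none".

Pairwise majorities:
Flux–Model S2: Model S2 22–5.
Flux–Bolt: Bolt 18–9.
Flux vs Model W: Flux preferred on 2+3+6+8 = 19 ballots; Flux wins 19–8.
Model S2 vs Bolt: Bolt, 15–12.
Model S2 vs Model W: Model S2 preferred on 2+4+6+8 = 20 ballots; Model S2 wins 20–7.
Bolt vs Model W: Bolt, 18–9.
Only Model W has no wins; Model W is the Condorcet loser.

Model W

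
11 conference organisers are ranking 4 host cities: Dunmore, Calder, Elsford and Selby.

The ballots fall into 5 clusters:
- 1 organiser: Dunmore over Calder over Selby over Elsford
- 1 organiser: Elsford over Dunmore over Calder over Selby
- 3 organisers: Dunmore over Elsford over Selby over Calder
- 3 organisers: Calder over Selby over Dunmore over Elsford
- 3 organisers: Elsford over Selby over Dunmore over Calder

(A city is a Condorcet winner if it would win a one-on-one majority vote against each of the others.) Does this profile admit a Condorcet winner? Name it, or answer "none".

none

Head-to-head results (11 organisers):
Dunmore vs Calder: Dunmore is ranked higher on 1+1+3+3 = 8 ballots, Calder on 3. Dunmore wins 8–3.
Dunmore vs Elsford: Dunmore preferred on 1+3+3 = 7 ballots; Dunmore wins 7–4.
Dunmore vs Selby: 5 to 6, Selby.
Calder vs Elsford: Calder is ranked higher on 1+3 = 4 ballots, Elsford on 7. Elsford wins 7–4.
Calder vs Selby: Calder is ranked higher on 1+1+3 = 5 ballots, Selby on 6. Selby wins 6–5.
Elsford vs Selby: 7 to 4, Elsford.
Each city drops at least one matchup (Dunmore loses to Selby; Calder loses to Dunmore; Elsford loses to Dunmore; Selby loses to Elsford); the cycle Dunmore > Elsford > Selby > Dunmore rules out a Condorcet winner.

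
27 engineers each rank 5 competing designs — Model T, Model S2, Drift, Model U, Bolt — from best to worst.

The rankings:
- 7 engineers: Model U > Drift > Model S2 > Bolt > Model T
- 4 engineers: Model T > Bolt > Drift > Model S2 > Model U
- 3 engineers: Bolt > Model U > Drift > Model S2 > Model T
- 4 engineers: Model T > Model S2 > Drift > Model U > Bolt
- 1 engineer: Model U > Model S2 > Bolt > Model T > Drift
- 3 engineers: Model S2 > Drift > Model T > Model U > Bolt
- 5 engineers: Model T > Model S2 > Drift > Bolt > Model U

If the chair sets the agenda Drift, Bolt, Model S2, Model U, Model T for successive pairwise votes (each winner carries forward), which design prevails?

Round 1: Drift vs Bolt — 19–8, Drift advances.
Round 2: Drift vs Model S2 — 14–13, Drift advances.
Round 3: Drift vs Model U — 16–11, Drift advances.
Round 4: Drift vs Model T — 13–14, Model T advances.
The agenda winner is Model T.

Model T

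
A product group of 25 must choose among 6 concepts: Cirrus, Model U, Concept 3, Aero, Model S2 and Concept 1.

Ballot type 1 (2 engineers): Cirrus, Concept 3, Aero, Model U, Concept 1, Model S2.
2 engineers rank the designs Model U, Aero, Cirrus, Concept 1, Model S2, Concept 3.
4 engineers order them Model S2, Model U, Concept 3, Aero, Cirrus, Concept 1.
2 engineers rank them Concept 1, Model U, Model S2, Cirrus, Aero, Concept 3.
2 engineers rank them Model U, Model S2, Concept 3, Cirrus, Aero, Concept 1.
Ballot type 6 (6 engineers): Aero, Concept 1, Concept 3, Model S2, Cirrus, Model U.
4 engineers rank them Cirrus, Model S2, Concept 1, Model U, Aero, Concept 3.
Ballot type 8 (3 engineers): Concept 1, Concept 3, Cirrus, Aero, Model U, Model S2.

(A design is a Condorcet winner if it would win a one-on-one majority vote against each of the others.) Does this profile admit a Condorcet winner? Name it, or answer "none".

none

Head-to-head results (25 engineers):
Cirrus vs Model U: 15 to 10, Cirrus.
Cirrus vs Concept 3: 10 to 15, Concept 3.
Cirrus vs Aero: Cirrus preferred on 2+2+2+4+3 = 13 ballots; Cirrus wins 13–12.
Cirrus vs Model S2: Cirrus is ranked higher on 2+2+4+3 = 11 ballots, Model S2 on 14. Model S2 wins 14–11.
Cirrus vs Concept 1: Cirrus is ranked higher on 2+2+4+2+4 = 14 ballots, Concept 1 on 11. Cirrus wins 14–11.
Model U vs Concept 3: 14 to 11, Model U.
Model U vs Aero: Model U preferred on 2+4+2+2+4 = 14 ballots; Model U wins 14–11.
Model U vs Model S2: 2+2+2+2+3 = 11 for Model U, 14 for Model S2 — Model S2 by 14–11.
Model U vs Concept 1: 10 to 15, Concept 1.
Concept 3 vs Aero: 2+4+2+3 = 11 for Concept 3, 14 for Aero — Aero by 14–11.
Concept 3 vs Model S2: Concept 3 preferred on 2+6+3 = 11 ballots; Model S2 wins 14–11.
Concept 3 vs Concept 1: Concept 3 is ranked higher on 2+4+2 = 8 ballots, Concept 1 on 17. Concept 1 wins 17–8.
Aero vs Model S2: Aero is ranked higher on 2+2+6+3 = 13 ballots, Model S2 on 12. Aero wins 13–12.
Aero vs Concept 1: 16 to 9, Aero.
Model S2 vs Concept 1: Model S2 preferred on 4+2+4 = 10 ballots; Concept 1 wins 15–10.
Every design loses at least once (Cirrus loses to Concept 3; Model U loses to Cirrus; Concept 3 loses to Model U; Aero loses to Cirrus; Model S2 loses to Aero; Concept 1 loses to Cirrus). The majority relation contains the cycle Cirrus > Model U > Concept 3 > Cirrus, so there is no Condorcet winner.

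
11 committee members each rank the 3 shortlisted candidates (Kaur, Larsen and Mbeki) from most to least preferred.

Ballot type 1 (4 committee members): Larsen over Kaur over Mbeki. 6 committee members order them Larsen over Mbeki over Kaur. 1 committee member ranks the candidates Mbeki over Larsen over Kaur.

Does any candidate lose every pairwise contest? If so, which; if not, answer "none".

Kaur

Head-to-head results (11 committee members):
Kaur vs Larsen: 0 for Kaur, 11 for Larsen — Larsen by 11–0.
Kaur vs Mbeki: Kaur preferred on 4 ballots; Mbeki wins 7–4.
Larsen vs Mbeki: Larsen, 10–1.
Kaur is beaten in every head-to-head and is the Condorcet loser.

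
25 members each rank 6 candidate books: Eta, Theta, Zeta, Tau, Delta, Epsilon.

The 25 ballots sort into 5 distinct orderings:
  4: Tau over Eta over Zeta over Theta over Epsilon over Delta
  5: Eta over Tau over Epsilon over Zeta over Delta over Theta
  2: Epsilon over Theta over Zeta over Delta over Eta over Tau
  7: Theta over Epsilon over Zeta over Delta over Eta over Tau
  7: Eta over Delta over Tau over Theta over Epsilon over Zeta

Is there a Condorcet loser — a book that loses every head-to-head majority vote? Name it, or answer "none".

Head-to-head results (25 members):
Eta vs Theta: 16 to 9, Eta.
Eta vs Zeta: Eta wins 16–9.
Eta–Tau: Eta 21–4.
Eta vs Delta: 16 to 9, Eta.
Eta vs Epsilon: Eta is ranked higher on 4+5+7 = 16 ballots, Epsilon on 9. Eta wins 16–9.
Theta vs Zeta: 2+7+7 = 16 for Theta, 9 for Zeta — Theta by 16–9.
Theta vs Tau: 2+7 = 9 for Theta, 16 for Tau — Tau by 16–9.
Theta vs Delta: 4+2+7 = 13 for Theta, 12 for Delta — Theta by 13–12.
Theta–Epsilon: Theta 18–7.
Zeta vs Tau: Tau wins 16–9.
Zeta vs Delta: 18 to 7, Zeta.
Zeta vs Epsilon: Epsilon, 21–4.
Tau–Delta: Delta 16–9.
Tau vs Epsilon: 4+5+7 = 16 for Tau, 9 for Epsilon — Tau by 16–9.
Delta vs Epsilon: Delta is ranked higher on 7 ballots, Epsilon on 18. Epsilon wins 18–7.
No book is winless: Eta beats Theta; Theta beats Zeta; Zeta beats Delta; Tau beats Theta; Delta beats Tau; Epsilon beats Zeta. There is no Condorcet loser.

none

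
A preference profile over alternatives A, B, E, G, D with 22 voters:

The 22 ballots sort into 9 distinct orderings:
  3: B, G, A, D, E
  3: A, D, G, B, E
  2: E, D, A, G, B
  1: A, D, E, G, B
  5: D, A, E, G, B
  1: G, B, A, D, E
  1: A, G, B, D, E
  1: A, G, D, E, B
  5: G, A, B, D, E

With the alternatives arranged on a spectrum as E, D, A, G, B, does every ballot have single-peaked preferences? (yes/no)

yes

Axis positions: E=1, D=2, A=3, G=4, B=5.
Type 1 (peak B at position 5): ranking walks positions 5-4-3-2-1, expanding outward from the peak — single-peaked.
Type 2 (peak A at position 3): ranking walks positions 3-2-4-5-1, expanding outward from the peak — single-peaked.
Type 3 (peak E at position 1): ranking walks positions 1-2-3-4-5, expanding outward from the peak — single-peaked.
Type 4 (peak A at position 3): ranking walks positions 3-2-1-4-5, expanding outward from the peak — single-peaked.
Type 5 (peak D at position 2): ranking walks positions 2-3-1-4-5, expanding outward from the peak — single-peaked.
Type 6 (peak G at position 4): ranking walks positions 4-5-3-2-1, expanding outward from the peak — single-peaked.
Type 7 (peak A at position 3): ranking walks positions 3-4-5-2-1, expanding outward from the peak — single-peaked.
Type 8 (peak A at position 3): ranking walks positions 3-4-2-1-5, expanding outward from the peak — single-peaked.
Type 9 (peak G at position 4): ranking walks positions 4-3-5-2-1, expanding outward from the peak — single-peaked.
Every ranking is single-peaked on this axis.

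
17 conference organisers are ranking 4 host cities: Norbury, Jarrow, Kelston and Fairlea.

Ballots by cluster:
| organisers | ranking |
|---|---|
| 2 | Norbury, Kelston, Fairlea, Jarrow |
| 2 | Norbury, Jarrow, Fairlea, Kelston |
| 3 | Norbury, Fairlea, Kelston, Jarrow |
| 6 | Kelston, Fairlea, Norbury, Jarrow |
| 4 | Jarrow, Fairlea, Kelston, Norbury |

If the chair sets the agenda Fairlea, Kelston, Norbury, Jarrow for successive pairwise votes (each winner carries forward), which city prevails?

Round 1: Fairlea vs Kelston — 9–8, Fairlea advances.
Round 2: Fairlea vs Norbury — 10–7, Fairlea advances.
Round 3: Fairlea vs Jarrow — 11–6, Fairlea advances.
Fairlea survives the agenda.

Fairlea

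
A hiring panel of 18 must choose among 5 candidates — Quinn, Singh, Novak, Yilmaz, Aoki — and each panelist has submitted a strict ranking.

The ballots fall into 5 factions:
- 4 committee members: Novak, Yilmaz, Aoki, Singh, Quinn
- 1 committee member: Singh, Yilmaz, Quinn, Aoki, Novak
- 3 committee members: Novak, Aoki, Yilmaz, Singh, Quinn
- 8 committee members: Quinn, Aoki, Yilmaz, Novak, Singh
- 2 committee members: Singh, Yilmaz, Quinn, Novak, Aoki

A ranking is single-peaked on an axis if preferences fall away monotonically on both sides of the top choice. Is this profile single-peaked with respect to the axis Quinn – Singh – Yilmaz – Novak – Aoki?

no

Axis positions: Quinn=1, Singh=2, Yilmaz=3, Novak=4, Aoki=5.
Faction 1 (peak Novak at position 4): ranking walks positions 4-3-5-2-1, expanding outward from the peak — single-peaked.
Faction 2: ranking walks positions 2-3-1-5-4; Aoki is ranked above Novak even though Novak lies between Aoki and the peak Singh on the axis — preferences dip and rise again. Not single-peaked.
Faction 3 (peak Novak at position 4): ranking walks positions 4-5-3-2-1, expanding outward from the peak — single-peaked.
Faction 4: ranking walks positions 1-5-3-4-2; Aoki is ranked above Singh even though Singh lies between Aoki and the peak Quinn on the axis — preferences dip and rise again. Not single-peaked.
Faction 5 (peak Singh at position 2): ranking walks positions 2-3-1-4-5, expanding outward from the peak — single-peaked.
Faction 2 violates single-peakedness, so the profile is not single-peaked on this axis.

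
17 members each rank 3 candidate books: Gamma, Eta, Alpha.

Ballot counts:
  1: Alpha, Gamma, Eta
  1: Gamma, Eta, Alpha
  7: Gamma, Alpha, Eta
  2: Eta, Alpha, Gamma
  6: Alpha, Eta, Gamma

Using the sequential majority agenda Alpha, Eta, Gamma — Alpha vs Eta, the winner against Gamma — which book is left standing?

Round 1: Alpha vs Eta — 14–3, Alpha advances.
Round 2: Alpha vs Gamma — 9–8, Alpha advances.
Alpha survives the agenda.

Alpha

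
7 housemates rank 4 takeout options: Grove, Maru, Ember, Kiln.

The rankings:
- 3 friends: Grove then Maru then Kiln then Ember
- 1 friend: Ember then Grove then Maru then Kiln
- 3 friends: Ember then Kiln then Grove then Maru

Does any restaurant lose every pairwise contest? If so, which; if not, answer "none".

Kiln

Pairwise majorities:
Grove vs Maru: Grove wins 7–0.
Grove vs Ember: 3 for Grove, 4 for Ember — Ember by 4–3.
Grove–Kiln: Grove 4–3.
Maru vs Ember: Ember, 4–3.
Maru vs Kiln: 4 to 3, Maru.
Ember–Kiln: Ember 4–3.
Kiln loses to every other restaurant — it is the Condorcet loser.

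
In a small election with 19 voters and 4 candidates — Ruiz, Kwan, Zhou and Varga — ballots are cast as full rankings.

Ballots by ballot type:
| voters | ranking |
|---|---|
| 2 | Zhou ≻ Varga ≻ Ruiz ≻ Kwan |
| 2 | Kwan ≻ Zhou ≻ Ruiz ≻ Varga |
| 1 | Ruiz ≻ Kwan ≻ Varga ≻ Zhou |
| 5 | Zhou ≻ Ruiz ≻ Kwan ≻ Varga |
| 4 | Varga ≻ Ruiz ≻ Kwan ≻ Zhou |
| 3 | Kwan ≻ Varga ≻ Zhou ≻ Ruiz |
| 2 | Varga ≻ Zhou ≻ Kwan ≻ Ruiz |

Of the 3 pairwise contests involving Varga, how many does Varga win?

2

Varga against each rival (19 voters):
Varga vs Ruiz: Varga preferred on 2+4+3+2 = 11 ballots; Varga wins 11–8.
Varga–Kwan: Kwan 11–8.
Varga vs Zhou: Varga, 10–9.
Varga beats Ruiz, Zhou; loses to Kwan — 2 pairwise wins.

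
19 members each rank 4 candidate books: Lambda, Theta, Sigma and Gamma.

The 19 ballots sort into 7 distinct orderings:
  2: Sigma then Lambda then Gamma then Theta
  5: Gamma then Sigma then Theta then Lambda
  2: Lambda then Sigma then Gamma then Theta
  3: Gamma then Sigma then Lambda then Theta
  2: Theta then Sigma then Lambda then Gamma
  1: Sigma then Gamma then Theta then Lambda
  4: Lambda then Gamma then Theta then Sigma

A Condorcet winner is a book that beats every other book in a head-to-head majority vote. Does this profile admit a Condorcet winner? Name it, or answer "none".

none

Check each pair by majority over 19 ballots:
Lambda vs Theta: Lambda, 11–8.
Lambda–Sigma: Sigma 13–6.
Lambda vs Gamma: Lambda is ranked higher on 2+2+2+4 = 10 ballots, Gamma on 9. Lambda wins 10–9.
Theta vs Sigma: Theta is ranked higher on 2+4 = 6 ballots, Sigma on 13. Sigma wins 13–6.
Theta vs Gamma: Gamma wins 17–2.
Sigma vs Gamma: 2+2+2+1 = 7 for Sigma, 12 for Gamma — Gamma by 12–7.
Every book loses at least once (Lambda loses to Sigma; Theta loses to Lambda; Sigma loses to Gamma; Gamma loses to Lambda). The majority relation contains the cycle Lambda beats Gamma beats Sigma beats Lambda, so there is no Condorcet winner.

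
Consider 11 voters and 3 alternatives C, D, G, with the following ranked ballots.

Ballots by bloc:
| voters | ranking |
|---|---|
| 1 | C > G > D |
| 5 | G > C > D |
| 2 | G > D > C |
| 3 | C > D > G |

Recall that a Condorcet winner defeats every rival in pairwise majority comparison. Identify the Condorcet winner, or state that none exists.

Head-to-head results (11 voters):
C vs D: 9 to 2, C.
C vs G: C is ranked higher on 1+3 = 4 ballots, G on 7. G wins 7–4.
D vs G: D is ranked higher on 3 ballots, G on 8. G wins 8–3.
G defeats every rival head-to-head and is the Condorcet winner.

G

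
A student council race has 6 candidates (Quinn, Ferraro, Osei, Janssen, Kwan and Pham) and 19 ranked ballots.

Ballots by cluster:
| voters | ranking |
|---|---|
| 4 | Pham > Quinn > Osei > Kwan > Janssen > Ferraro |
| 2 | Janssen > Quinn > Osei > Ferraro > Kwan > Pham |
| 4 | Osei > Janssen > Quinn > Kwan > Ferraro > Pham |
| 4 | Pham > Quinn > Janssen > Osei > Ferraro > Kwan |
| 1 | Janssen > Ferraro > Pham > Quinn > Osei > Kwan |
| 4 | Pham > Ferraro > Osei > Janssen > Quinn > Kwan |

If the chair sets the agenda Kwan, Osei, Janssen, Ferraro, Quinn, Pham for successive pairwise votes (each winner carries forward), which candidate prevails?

Round 1: Kwan vs Osei — 0–19, Osei advances.
Round 2: Osei vs Janssen — 12–7, Osei advances.
Round 3: Osei vs Ferraro — 14–5, Osei advances.
Round 4: Osei vs Quinn — 8–11, Quinn advances.
Round 5: Quinn vs Pham — 6–13, Pham advances.
The agenda winner is Pham.

Pham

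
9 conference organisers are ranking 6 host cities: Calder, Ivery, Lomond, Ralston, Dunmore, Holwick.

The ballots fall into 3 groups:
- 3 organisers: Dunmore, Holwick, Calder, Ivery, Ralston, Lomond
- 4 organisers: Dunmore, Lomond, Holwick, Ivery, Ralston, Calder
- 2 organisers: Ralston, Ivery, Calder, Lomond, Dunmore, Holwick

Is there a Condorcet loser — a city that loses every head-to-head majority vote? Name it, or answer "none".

none

Pairwise majorities:
Calder vs Ivery: Ivery, 6–3.
Calder vs Lomond: Calder, 5–4.
Calder vs Ralston: 3 for Calder, 6 for Ralston — Ralston by 6–3.
Calder vs Dunmore: Calder preferred on 2 ballots; Dunmore wins 7–2.
Calder vs Holwick: 2 for Calder, 7 for Holwick — Holwick by 7–2.
Ivery vs Lomond: Ivery wins 5–4.
Ivery vs Ralston: Ivery preferred on 3+4 = 7 ballots; Ivery wins 7–2.
Ivery vs Dunmore: Dunmore wins 7–2.
Ivery vs Holwick: 2 to 7, Holwick.
Lomond vs Ralston: 4 for Lomond, 5 for Ralston — Ralston by 5–4.
Lomond vs Dunmore: Lomond preferred on 2 ballots; Dunmore wins 7–2.
Lomond vs Holwick: Lomond is ranked higher on 4+2 = 6 ballots, Holwick on 3. Lomond wins 6–3.
Ralston vs Dunmore: Dunmore wins 7–2.
Ralston vs Holwick: Ralston preferred on 2 ballots; Holwick wins 7–2.
Dunmore vs Holwick: Dunmore is ranked higher on 3+4+2 = 9 ballots, Holwick on 0. Dunmore wins 9–0.
No city is winless: Calder beats Lomond; Ivery beats Calder; Lomond beats Holwick; Ralston beats Calder; Dunmore beats Calder; Holwick beats Calder. There is no Condorcet loser.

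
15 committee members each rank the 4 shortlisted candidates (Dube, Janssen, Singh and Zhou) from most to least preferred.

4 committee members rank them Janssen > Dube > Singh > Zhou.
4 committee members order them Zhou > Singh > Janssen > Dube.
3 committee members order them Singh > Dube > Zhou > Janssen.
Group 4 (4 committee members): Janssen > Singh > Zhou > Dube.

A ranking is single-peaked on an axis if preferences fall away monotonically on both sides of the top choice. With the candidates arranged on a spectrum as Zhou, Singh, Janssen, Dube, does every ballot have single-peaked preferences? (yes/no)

Axis positions: Zhou=1, Singh=2, Janssen=3, Dube=4.
Group 1 (peak Janssen at position 3): ranking walks positions 3-4-2-1, expanding outward from the peak — single-peaked.
Group 2 (peak Zhou at position 1): ranking walks positions 1-2-3-4, expanding outward from the peak — single-peaked.
Group 3: ranking walks positions 2-4-1-3; Dube is ranked above Janssen even though Janssen lies between Dube and the peak Singh on the axis — preferences dip and rise again. Not single-peaked.
Group 4 (peak Janssen at position 3): ranking walks positions 3-2-1-4, expanding outward from the peak — single-peaked.
Group 3 violates single-peakedness, so the profile is not single-peaked on this axis.

no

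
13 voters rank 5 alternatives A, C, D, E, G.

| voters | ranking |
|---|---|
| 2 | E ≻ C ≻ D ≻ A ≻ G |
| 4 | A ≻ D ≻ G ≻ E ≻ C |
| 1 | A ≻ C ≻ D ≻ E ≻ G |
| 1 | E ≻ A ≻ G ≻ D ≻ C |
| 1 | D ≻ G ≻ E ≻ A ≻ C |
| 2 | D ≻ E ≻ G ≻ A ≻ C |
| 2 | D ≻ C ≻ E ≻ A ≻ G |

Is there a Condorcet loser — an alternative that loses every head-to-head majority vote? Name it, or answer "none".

Head-to-head results (13 voters):
A–C: A 9–4.
A vs D: D, 7–6.
A vs E: 5 to 8, E.
A vs G: A wins 10–3.
C vs D: C preferred on 2+1 = 3 ballots; D wins 10–3.
C vs E: C is ranked higher on 1+2 = 3 ballots, E on 10. E wins 10–3.
C vs G: C is ranked higher on 2+1+2 = 5 ballots, G on 8. G wins 8–5.
D vs E: 10 to 3, D.
D vs G: 12 to 1, D.
E vs G: 8 to 5, E.
C loses to every other alternative — it is the Condorcet loser.

C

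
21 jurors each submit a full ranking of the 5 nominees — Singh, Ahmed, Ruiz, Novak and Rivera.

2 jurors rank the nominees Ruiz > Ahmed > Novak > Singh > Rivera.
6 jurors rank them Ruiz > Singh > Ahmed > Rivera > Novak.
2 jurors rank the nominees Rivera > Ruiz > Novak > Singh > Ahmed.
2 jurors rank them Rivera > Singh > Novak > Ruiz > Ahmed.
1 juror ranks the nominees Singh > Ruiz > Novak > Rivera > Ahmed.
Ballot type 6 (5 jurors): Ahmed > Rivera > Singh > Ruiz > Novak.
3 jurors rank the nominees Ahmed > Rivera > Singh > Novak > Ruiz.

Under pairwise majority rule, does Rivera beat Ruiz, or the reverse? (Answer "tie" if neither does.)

Ballots ranking Rivera above Ruiz: 2 + 2 + 5 + 3 = 12.
Ballots ranking Ruiz above Rivera: 21 − 12 = 9.
Rivera wins the head-to-head 12–9.

Rivera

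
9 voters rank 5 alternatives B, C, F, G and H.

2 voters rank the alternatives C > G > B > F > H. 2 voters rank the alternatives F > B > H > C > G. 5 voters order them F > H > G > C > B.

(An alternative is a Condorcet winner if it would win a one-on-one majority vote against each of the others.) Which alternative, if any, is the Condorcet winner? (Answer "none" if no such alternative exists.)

F

Check each pair by majority over 9 ballots:
B–C: C 7–2.
B–F: F 7–2.
B vs G: G wins 7–2.
B vs H: H, 5–4.
C vs F: F wins 7–2.
C vs G: G wins 5–4.
C vs H: H wins 7–2.
F vs G: F wins 7–2.
F vs H: F, 9–0.
G vs H: H, 7–2.
F wins every pairwise contest, so F is the Condorcet winner.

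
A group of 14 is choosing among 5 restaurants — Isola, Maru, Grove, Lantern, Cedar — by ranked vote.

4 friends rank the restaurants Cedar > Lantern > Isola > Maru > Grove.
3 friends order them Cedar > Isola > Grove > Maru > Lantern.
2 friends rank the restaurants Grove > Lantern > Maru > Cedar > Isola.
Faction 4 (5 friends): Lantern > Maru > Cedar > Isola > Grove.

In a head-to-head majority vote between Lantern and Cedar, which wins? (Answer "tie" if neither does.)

tie

Ballots ranking Lantern above Cedar: 2 + 5 = 7.
Ballots ranking Cedar above Lantern: 14 − 7 = 7.
7–7: the pair ties.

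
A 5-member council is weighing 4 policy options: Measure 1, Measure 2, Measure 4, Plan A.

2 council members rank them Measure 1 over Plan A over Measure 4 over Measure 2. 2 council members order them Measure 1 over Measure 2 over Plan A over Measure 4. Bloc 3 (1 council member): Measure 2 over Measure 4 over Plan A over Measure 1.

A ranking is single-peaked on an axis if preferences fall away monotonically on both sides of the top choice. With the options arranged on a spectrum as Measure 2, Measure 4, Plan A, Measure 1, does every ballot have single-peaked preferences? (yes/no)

Axis positions: Measure 2=1, Measure 4=2, Plan A=3, Measure 1=4.
Bloc 1 (peak Measure 1 at position 4): ranking walks positions 4-3-2-1, expanding outward from the peak — single-peaked.
Bloc 2: ranking walks positions 4-1-3-2; Measure 2 is ranked above Plan A even though Plan A lies between Measure 2 and the peak Measure 1 on the axis — preferences dip and rise again. Not single-peaked.
Bloc 3 (peak Measure 2 at position 1): ranking walks positions 1-2-3-4, expanding outward from the peak — single-peaked.
Bloc 2 violates single-peakedness, so the profile is not single-peaked on this axis.

no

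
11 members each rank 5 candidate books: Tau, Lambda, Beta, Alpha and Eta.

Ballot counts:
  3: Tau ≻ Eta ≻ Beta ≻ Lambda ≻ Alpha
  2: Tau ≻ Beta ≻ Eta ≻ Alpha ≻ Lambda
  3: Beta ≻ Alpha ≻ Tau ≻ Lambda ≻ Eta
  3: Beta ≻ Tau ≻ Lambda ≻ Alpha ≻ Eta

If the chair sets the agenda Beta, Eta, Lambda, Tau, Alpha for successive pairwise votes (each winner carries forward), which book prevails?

Round 1: Beta vs Eta — 8–3, Beta advances.
Round 2: Beta vs Lambda — 11–0, Beta advances.
Round 3: Beta vs Tau — 6–5, Beta advances.
Round 4: Beta vs Alpha — 11–0, Beta advances.
The agenda winner is Beta.

Beta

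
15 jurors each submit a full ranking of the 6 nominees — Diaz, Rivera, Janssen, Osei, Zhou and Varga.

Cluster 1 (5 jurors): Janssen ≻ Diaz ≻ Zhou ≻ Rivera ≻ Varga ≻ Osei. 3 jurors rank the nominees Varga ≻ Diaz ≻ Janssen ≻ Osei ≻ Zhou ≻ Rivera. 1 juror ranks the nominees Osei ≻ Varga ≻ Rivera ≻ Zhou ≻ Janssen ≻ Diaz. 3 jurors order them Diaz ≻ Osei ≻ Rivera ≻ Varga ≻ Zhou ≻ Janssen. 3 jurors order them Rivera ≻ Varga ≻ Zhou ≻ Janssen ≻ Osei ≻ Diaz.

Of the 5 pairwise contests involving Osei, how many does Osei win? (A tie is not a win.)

0

Osei against each rival (15 jurors):
Osei vs Diaz: 1+3 = 4 for Osei, 11 for Diaz — Diaz by 11–4.
Osei vs Rivera: Rivera wins 8–7.
Osei vs Janssen: Osei is ranked higher on 1+3 = 4 ballots, Janssen on 11. Janssen wins 11–4.
Osei vs Zhou: 3+1+3 = 7 for Osei, 8 for Zhou — Zhou by 8–7.
Osei vs Varga: Osei preferred on 1+3 = 4 ballots; Varga wins 11–4.
Osei beats no one; loses to Diaz, Rivera, Janssen, Zhou, Varga — 0 pairwise wins.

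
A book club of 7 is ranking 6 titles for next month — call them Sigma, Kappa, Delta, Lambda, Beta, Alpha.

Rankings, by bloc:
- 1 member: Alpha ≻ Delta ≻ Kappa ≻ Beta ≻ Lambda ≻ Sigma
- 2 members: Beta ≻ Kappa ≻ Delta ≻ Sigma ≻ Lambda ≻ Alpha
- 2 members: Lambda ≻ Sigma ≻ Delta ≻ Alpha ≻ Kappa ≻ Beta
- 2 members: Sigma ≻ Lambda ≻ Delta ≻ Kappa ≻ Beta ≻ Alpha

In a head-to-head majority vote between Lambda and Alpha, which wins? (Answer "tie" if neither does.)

Lambda

Ballots ranking Lambda above Alpha: 2 + 2 + 2 = 6.
Ballots ranking Alpha above Lambda: 7 − 6 = 1.
Lambda wins the head-to-head 6–1.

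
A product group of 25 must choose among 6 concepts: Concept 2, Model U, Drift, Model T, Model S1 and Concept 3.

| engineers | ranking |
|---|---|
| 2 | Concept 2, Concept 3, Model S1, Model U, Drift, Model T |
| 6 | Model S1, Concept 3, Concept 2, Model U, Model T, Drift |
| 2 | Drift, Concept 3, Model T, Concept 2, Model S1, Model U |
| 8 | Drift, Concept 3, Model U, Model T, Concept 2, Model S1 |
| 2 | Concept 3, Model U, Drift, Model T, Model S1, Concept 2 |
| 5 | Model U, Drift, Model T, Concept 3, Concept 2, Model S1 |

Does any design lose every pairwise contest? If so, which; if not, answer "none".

Head-to-head results (25 engineers):
Concept 2 vs Model U: Concept 2 is ranked higher on 2+6+2 = 10 ballots, Model U on 15. Model U wins 15–10.
Concept 2 vs Drift: Concept 2 preferred on 2+6 = 8 ballots; Drift wins 17–8.
Concept 2 vs Model T: Model T wins 17–8.
Concept 2 vs Model S1: Concept 2, 17–8.
Concept 2 vs Concept 3: Concept 2 preferred on 2 ballots; Concept 3 wins 23–2.
Model U vs Drift: Model U, 15–10.
Model U vs Model T: 2+6+8+2+5 = 23 for Model U, 2 for Model T — Model U by 23–2.
Model U vs Model S1: Model U is ranked higher on 8+2+5 = 15 ballots, Model S1 on 10. Model U wins 15–10.
Model U vs Concept 3: Concept 3, 20–5.
Drift–Model T: Drift 19–6.
Drift vs Model S1: Drift wins 17–8.
Drift–Concept 3: Drift 15–10.
Model T vs Model S1: 17 to 8, Model T.
Model T vs Concept 3: 5 for Model T, 20 for Concept 3 — Concept 3 by 20–5.
Model S1 vs Concept 3: Concept 3 wins 19–6.
Model S1 loses to every other design — it is the Condorcet loser.

Model S1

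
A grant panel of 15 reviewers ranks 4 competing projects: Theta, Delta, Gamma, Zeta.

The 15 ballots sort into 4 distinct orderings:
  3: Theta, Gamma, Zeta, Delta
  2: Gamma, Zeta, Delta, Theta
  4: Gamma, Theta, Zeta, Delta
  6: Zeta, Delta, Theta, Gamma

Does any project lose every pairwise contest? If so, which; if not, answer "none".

none

Pairwise majorities:
Theta vs Delta: Delta wins 8–7.
Theta vs Gamma: Theta preferred on 3+6 = 9 ballots; Theta wins 9–6.
Theta vs Zeta: Zeta wins 8–7.
Delta vs Gamma: 6 for Delta, 9 for Gamma — Gamma by 9–6.
Delta vs Zeta: 0 for Delta, 15 for Zeta — Zeta by 15–0.
Gamma vs Zeta: 9 to 6, Gamma.
No project is winless: Theta beats Gamma; Delta beats Theta; Gamma beats Delta; Zeta beats Theta. There is no Condorcet loser.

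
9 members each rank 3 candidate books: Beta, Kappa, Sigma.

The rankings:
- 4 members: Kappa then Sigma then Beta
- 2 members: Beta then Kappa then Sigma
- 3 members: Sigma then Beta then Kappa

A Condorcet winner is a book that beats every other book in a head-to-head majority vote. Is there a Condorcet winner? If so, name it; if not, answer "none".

none

Head-to-head results (9 members):
Beta vs Kappa: Beta preferred on 2+3 = 5 ballots; Beta wins 5–4.
Beta vs Sigma: 2 for Beta, 7 for Sigma — Sigma by 7–2.
Kappa vs Sigma: 6 to 3, Kappa.
Each book drops at least one matchup (Beta loses to Sigma; Kappa loses to Beta; Sigma loses to Kappa); the cycle Beta → Kappa → Sigma → Beta rules out a Condorcet winner.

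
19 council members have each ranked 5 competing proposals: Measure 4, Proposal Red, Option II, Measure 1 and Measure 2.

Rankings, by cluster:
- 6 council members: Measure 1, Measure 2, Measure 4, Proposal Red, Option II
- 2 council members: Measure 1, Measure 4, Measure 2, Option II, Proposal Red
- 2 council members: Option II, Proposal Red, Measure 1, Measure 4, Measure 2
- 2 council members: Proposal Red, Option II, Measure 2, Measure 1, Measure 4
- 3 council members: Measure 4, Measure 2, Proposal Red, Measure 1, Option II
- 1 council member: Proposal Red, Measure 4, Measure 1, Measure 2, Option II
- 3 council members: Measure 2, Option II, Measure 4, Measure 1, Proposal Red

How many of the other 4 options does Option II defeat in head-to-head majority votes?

Option II against each rival (19 council members):
Option II vs Measure 4: Measure 4, 12–7.
Option II vs Proposal Red: Proposal Red wins 12–7.
Option II vs Measure 1: Option II preferred on 2+2+3 = 7 ballots; Measure 1 wins 12–7.
Option II vs Measure 2: Measure 2 wins 15–4.
Option II beats no one; loses to Measure 4, Proposal Red, Measure 1, Measure 2 — 0 pairwise wins.

0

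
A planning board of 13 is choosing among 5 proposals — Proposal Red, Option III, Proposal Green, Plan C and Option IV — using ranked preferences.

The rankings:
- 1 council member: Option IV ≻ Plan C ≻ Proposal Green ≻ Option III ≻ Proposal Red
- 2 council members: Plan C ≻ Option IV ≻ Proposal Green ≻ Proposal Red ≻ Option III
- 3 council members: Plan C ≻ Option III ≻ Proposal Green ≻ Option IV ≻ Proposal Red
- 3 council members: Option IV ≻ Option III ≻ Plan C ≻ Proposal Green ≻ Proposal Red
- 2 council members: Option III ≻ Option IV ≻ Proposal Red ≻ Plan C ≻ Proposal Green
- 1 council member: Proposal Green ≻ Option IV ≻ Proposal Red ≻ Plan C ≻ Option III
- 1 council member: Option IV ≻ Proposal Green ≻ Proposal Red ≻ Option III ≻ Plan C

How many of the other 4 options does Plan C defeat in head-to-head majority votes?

Plan C against each rival (13 council members):
Plan C vs Proposal Red: Plan C preferred on 1+2+3+3 = 9 ballots; Plan C wins 9–4.
Plan C vs Option III: 1+2+3+1 = 7 for Plan C, 6 for Option III — Plan C by 7–6.
Plan C vs Proposal Green: Plan C is ranked higher on 1+2+3+3+2 = 11 ballots, Proposal Green on 2. Plan C wins 11–2.
Plan C vs Option IV: Plan C is ranked higher on 2+3 = 5 ballots, Option IV on 8. Option IV wins 8–5.
Plan C beats Proposal Red, Option III, Proposal Green; loses to Option IV — 3 pairwise wins.

3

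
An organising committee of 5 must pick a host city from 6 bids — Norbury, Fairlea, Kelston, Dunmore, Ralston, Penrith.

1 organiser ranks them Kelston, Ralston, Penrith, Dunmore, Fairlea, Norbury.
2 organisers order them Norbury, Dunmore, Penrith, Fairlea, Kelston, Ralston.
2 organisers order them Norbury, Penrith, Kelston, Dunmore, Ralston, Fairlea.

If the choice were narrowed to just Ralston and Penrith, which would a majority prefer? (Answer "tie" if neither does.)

Ballots ranking Ralston above Penrith: 1.
Ballots ranking Penrith above Ralston: 5 − 1 = 4.
Penrith wins the head-to-head 4–1.

Penrith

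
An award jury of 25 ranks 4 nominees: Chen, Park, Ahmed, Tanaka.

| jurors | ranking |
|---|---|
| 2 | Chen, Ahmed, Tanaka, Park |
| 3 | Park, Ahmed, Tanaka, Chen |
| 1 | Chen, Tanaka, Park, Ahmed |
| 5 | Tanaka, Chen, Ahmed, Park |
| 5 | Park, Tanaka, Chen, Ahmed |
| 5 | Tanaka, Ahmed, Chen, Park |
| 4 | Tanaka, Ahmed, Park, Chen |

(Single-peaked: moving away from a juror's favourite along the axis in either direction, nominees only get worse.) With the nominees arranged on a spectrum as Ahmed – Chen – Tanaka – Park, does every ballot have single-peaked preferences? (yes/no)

Axis positions: Ahmed=1, Chen=2, Tanaka=3, Park=4.
Cluster 1 (peak Chen at position 2): ranking walks positions 2-1-3-4, expanding outward from the peak — single-peaked.
Cluster 2: ranking walks positions 4-1-3-2; Ahmed is ranked above Tanaka even though Tanaka lies between Ahmed and the peak Park on the axis — preferences dip and rise again. Not single-peaked.
Cluster 3 (peak Chen at position 2): ranking walks positions 2-3-4-1, expanding outward from the peak — single-peaked.
Cluster 4 (peak Tanaka at position 3): ranking walks positions 3-2-1-4, expanding outward from the peak — single-peaked.
Cluster 5 (peak Park at position 4): ranking walks positions 4-3-2-1, expanding outward from the peak — single-peaked.
Cluster 6: ranking walks positions 3-1-2-4; Ahmed is ranked above Chen even though Chen lies between Ahmed and the peak Tanaka on the axis — preferences dip and rise again. Not single-peaked.
Cluster 7: ranking walks positions 3-1-4-2; Ahmed is ranked above Chen even though Chen lies between Ahmed and the peak Tanaka on the axis — preferences dip and rise again. Not single-peaked.
Cluster 2 violates single-peakedness, so the profile is not single-peaked on this axis.

no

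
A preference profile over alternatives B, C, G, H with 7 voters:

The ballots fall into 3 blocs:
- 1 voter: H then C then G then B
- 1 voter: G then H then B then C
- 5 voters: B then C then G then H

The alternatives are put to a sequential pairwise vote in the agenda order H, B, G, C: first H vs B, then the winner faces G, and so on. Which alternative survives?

B

Round 1: H vs B — 2–5, B advances.
Round 2: B vs G — 5–2, B advances.
Round 3: B vs C — 6–1, B advances.
The agenda winner is B.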